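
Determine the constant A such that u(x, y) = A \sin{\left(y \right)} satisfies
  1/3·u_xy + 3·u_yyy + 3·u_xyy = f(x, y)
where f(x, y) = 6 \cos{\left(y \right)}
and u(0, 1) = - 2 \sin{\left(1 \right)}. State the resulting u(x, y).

Answer: u(x, y) = - 2 \sin{\left(y \right)}

Derivation:
Substitute the ansatz u = A \sin{\left(y \right)} into the left-hand side.
Derivatives of the ansatz:
  u_xy = 0
  u_yyy = - A \cos{\left(y \right)}
  u_xyy = 0
Term by term:
  1/3·u_xy = 0
  3·u_yyy = - 3 A \cos{\left(y \right)}
  3·u_xyy = 0
So the left-hand side equals
  - 3 A \cos{\left(y \right)}
This must equal f(x, y) = 6 \cos{\left(y \right)} identically.
Matching coefficients of the independent functions:
  [\cos{\left(y \right)}]:  - 3 A = 6
Solving: A = -2.
Check against the point condition:
  u(0, 1) = - 2 \sin{\left(1 \right)}  ⟹  A \sin{\left(1 \right)} = - 2 \sin{\left(1 \right)}  ✓
Hence u(x, y) = - 2 \sin{\left(y \right)}.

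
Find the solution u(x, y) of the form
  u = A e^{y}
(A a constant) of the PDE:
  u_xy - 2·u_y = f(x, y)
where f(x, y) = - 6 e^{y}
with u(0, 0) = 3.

Substitute the ansatz u = A e^{y} into the left-hand side.
Derivatives of the ansatz:
  u_xy = 0
  u_y = A e^{y}
Term by term:
  u_xy = 0
  -2·u_y = - 2 A e^{y}
So the left-hand side equals
  - 2 A e^{y}
This must equal f(x, y) = - 6 e^{y} identically.
Matching coefficients of the independent functions:
  [e^{y}]:  - 2 A = -6
Solving: A = 3.
Check against the point condition:
  u(0, 0) = 3  ⟹  A = 3  ✓
Hence u(x, y) = 3 e^{y}.

Answer: u(x, y) = 3 e^{y}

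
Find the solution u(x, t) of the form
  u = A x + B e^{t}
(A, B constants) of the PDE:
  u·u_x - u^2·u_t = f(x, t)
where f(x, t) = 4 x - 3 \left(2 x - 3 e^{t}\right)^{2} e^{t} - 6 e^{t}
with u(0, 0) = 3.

Answer: u(x, t) = - 2 x + 3 e^{t}

Derivation:
Substitute the ansatz u = A x + B e^{t} into the left-hand side.
Derivatives of the ansatz:
  u_x = A
  u_t = B e^{t}
Term by term:
  u·u_x = A^{2} x + A B e^{t}
  -u^2·u_t = - A^{2} B x^{2} e^{t} - 2 A B^{2} x e^{2 t} - B^{3} e^{3 t}
So the left-hand side equals
  - A^{2} B x^{2} e^{t} + A^{2} x - 2 A B^{2} x e^{2 t} + A B e^{t} - B^{3} e^{3 t}
This must equal f(x, t) identically; expanded, f = - 12 x^{2} e^{t} + 36 x e^{2 t} + 4 x - 27 e^{3 t} - 6 e^{t}.
Matching coefficients of the independent functions:
  [x]:  A^{2} = 4
  [x e^{2 t}]:  - 2 A B^{2} = 36
  [x^{2} e^{t}]:  - A^{2} B = -12
  [e^{t}]:  A B = -6
  [e^{3 t}]:  - B^{3} = -27
Solving: A = -2, B = 3.
Check against the point condition:
  u(0, 0) = 3  ⟹  B = 3  ✓
Hence u(x, t) = - 2 x + 3 e^{t}.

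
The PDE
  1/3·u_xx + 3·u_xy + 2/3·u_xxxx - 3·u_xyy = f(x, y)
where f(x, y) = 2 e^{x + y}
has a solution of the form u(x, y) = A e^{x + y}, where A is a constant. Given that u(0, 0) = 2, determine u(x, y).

Substitute the ansatz u = A e^{x + y} into the left-hand side.
Derivatives of the ansatz:
  u_xx = A e^{x} e^{y}
  u_xy = A e^{x} e^{y}
  u_xxxx = A e^{x} e^{y}
  u_xyy = A e^{x} e^{y}
Term by term:
  1/3·u_xx = \frac{A e^{x} e^{y}}{3}
  3·u_xy = 3 A e^{x} e^{y}
  2/3·u_xxxx = \frac{2 A e^{x} e^{y}}{3}
  -3·u_xyy = - 3 A e^{x} e^{y}
So the left-hand side equals
  A e^{x} e^{y}
This must equal f(x, y) identically; expanded, f = 2 e^{x} e^{y}.
Matching coefficients of the independent functions:
  [e^{x} e^{y}]:  A = 2
Solving: A = 2.
Check against the point condition:
  u(0, 0) = 2  ⟹  A = 2  ✓
Hence u(x, y) = 2 e^{x + y}.

Answer: u(x, y) = 2 e^{x + y}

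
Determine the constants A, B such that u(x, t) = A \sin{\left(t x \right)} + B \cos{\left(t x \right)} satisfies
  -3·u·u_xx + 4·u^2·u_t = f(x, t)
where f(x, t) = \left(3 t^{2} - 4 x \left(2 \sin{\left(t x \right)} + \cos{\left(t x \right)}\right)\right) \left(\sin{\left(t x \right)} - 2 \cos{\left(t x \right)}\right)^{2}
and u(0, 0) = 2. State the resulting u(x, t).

Substitute the ansatz u = A \sin{\left(t x \right)} + B \cos{\left(t x \right)} into the left-hand side.
Derivatives of the ansatz:
  u_xx = - A t^{2} \sin{\left(t x \right)} - B t^{2} \cos{\left(t x \right)}
  u_t = A x \cos{\left(t x \right)} - B x \sin{\left(t x \right)}
Term by term:
  -3·u·u_xx = 3 A^{2} t^{2} \sin^{2}{\left(t x \right)} + 6 A B t^{2} \sin{\left(t x \right)} \cos{\left(t x \right)} + 3 B^{2} t^{2} \cos^{2}{\left(t x \right)}
  4·u^2·u_t = 4 A^{3} x \sin^{2}{\left(t x \right)} \cos{\left(t x \right)} - 4 A^{2} B x \sin^{3}{\left(t x \right)} + 8 A^{2} B x \sin{\left(t x \right)} \cos^{2}{\left(t x \right)} - 8 A B^{2} x \sin^{2}{\left(t x \right)} \cos{\left(t x \right)} + 4 A B^{2} x \cos^{3}{\left(t x \right)} - 4 B^{3} x \sin{\left(t x \right)} \cos^{2}{\left(t x \right)}
So the left-hand side equals
  4 A^{3} x \sin^{2}{\left(t x \right)} \cos{\left(t x \right)} - 4 A^{2} B x \sin^{3}{\left(t x \right)} + 8 A^{2} B x \sin{\left(t x \right)} \cos^{2}{\left(t x \right)} + 3 A^{2} t^{2} \sin^{2}{\left(t x \right)} - 8 A B^{2} x \sin^{2}{\left(t x \right)} \cos{\left(t x \right)} + 4 A B^{2} x \cos^{3}{\left(t x \right)} + 6 A B t^{2} \sin{\left(t x \right)} \cos{\left(t x \right)} - 4 B^{3} x \sin{\left(t x \right)} \cos^{2}{\left(t x \right)} + 3 B^{2} t^{2} \cos^{2}{\left(t x \right)}
This must equal f(x, t) identically; expanded, f = 3 t^{2} \sin^{2}{\left(t x \right)} - 12 t^{2} \sin{\left(t x \right)} \cos{\left(t x \right)} + 12 t^{2} \cos^{2}{\left(t x \right)} - 8 x \sin^{3}{\left(t x \right)} + 28 x \sin^{2}{\left(t x \right)} \cos{\left(t x \right)} - 16 x \sin{\left(t x \right)} \cos^{2}{\left(t x \right)} - 16 x \cos^{3}{\left(t x \right)}.
Matching coefficients of the independent functions:
  [t^{2} \sin^{2}{\left(t x \right)}]:  3 A^{2} = 3
  [t^{2} \cos^{2}{\left(t x \right)}]:  3 B^{2} = 12
  [x \sin^{3}{\left(t x \right)}]:  - 4 A^{2} B = -8
  [x \cos^{3}{\left(t x \right)}]:  4 A B^{2} = -16
  [t^{2} \sin{\left(t x \right)} \cos{\left(t x \right)}]:  6 A B = -12
  [x \sin{\left(t x \right)} \cos^{2}{\left(t x \right)}]:  8 A^{2} B - 4 B^{3} = -16
  [x \sin^{2}{\left(t x \right)} \cos{\left(t x \right)}]:  4 A^{3} - 8 A B^{2} = 28
Solving: A = -1, B = 2.
Check against the point condition:
  u(0, 0) = 2  ⟹  B = 2  ✓
Hence u(x, t) = - \sin{\left(t x \right)} + 2 \cos{\left(t x \right)}.

Answer: u(x, t) = - \sin{\left(t x \right)} + 2 \cos{\left(t x \right)}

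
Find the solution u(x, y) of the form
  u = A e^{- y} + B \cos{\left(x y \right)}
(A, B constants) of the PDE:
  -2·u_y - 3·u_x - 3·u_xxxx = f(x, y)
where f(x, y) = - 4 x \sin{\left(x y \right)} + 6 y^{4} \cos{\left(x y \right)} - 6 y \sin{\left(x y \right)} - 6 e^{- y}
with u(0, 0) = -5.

Answer: u(x, y) = - 2 \cos{\left(x y \right)} - 3 e^{- y}

Derivation:
Substitute the ansatz u = A e^{- y} + B \cos{\left(x y \right)} into the left-hand side.
Derivatives of the ansatz:
  u_y = - A e^{- y} - B x \sin{\left(x y \right)}
  u_x = - B y \sin{\left(x y \right)}
  u_xxxx = B y^{4} \cos{\left(x y \right)}
Term by term:
  -2·u_y = 2 A e^{- y} + 2 B x \sin{\left(x y \right)}
  -3·u_x = 3 B y \sin{\left(x y \right)}
  -3·u_xxxx = - 3 B y^{4} \cos{\left(x y \right)}
So the left-hand side equals
  2 A e^{- y} + 2 B x \sin{\left(x y \right)} - 3 B y^{4} \cos{\left(x y \right)} + 3 B y \sin{\left(x y \right)}
This must equal f(x, y) = - 4 x \sin{\left(x y \right)} + 6 y^{4} \cos{\left(x y \right)} - 6 y \sin{\left(x y \right)} - 6 e^{- y} identically.
Matching coefficients of the independent functions:
  [x \sin{\left(x y \right)}]:  2 B = -4
  [y \sin{\left(x y \right)}]:  3 B = -6
  [y^{4} \cos{\left(x y \right)}]:  - 3 B = 6
  [e^{- y}]:  2 A = -6
Solving: A = -3, B = -2.
Check against the point condition:
  u(0, 0) = -5  ⟹  A + B = -5  ✓
Hence u(x, y) = - 2 \cos{\left(x y \right)} - 3 e^{- y}.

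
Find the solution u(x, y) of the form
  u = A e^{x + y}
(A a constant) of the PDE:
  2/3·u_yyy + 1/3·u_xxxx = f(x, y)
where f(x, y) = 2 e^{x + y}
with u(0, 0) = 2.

Substitute the ansatz u = A e^{x + y} into the left-hand side.
Derivatives of the ansatz:
  u_yyy = A e^{x} e^{y}
  u_xxxx = A e^{x} e^{y}
Term by term:
  2/3·u_yyy = \frac{2 A e^{x} e^{y}}{3}
  1/3·u_xxxx = \frac{A e^{x} e^{y}}{3}
So the left-hand side equals
  A e^{x} e^{y}
This must equal f(x, y) identically; expanded, f = 2 e^{x} e^{y}.
Matching coefficients of the independent functions:
  [e^{x} e^{y}]:  A = 2
Solving: A = 2.
Check against the point condition:
  u(0, 0) = 2  ⟹  A = 2  ✓
Hence u(x, y) = 2 e^{x + y}.

Answer: u(x, y) = 2 e^{x + y}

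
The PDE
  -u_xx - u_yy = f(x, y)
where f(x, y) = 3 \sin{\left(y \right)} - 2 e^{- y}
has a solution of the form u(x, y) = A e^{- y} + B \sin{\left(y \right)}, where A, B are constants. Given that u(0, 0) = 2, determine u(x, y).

Substitute the ansatz u = A e^{- y} + B \sin{\left(y \right)} into the left-hand side.
Derivatives of the ansatz:
  u_xx = 0
  u_yy = A e^{- y} - B \sin{\left(y \right)}
Term by term:
  -u_xx = 0
  -u_yy = - A e^{- y} + B \sin{\left(y \right)}
So the left-hand side equals
  - A e^{- y} + B \sin{\left(y \right)}
This must equal f(x, y) = 3 \sin{\left(y \right)} - 2 e^{- y} identically.
Matching coefficients of the independent functions:
  [e^{- y}]:  - A = -2
  [\sin{\left(y \right)}]:  B = 3
Solving: A = 2, B = 3.
Check against the point condition:
  u(0, 0) = 2  ⟹  A = 2  ✓
Hence u(x, y) = 3 \sin{\left(y \right)} + 2 e^{- y}.

Answer: u(x, y) = 3 \sin{\left(y \right)} + 2 e^{- y}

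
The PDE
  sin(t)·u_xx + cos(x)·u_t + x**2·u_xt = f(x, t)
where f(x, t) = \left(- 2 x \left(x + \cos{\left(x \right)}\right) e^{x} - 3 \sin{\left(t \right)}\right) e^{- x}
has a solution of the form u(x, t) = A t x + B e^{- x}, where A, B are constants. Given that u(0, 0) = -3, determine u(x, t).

Answer: u(x, t) = - 2 t x - 3 e^{- x}

Derivation:
Substitute the ansatz u = A t x + B e^{- x} into the left-hand side.
Derivatives of the ansatz:
  u_xx = B e^{- x}
  u_t = A x
  u_xt = A
Term by term:
  sin(t)·u_xx = B e^{- x} \sin{\left(t \right)}
  cos(x)·u_t = A x \cos{\left(x \right)}
  x**2·u_xt = A x^{2}
So the left-hand side equals
  A x^{2} + A x \cos{\left(x \right)} + B e^{- x} \sin{\left(t \right)}
This must equal f(x, t) identically; expanded, f = - 2 x^{2} - 2 x \cos{\left(x \right)} - 3 e^{- x} \sin{\left(t \right)}.
Matching coefficients of the independent functions:
  [x^{2}, x \cos{\left(x \right)}]:  A = -2
  [e^{- x} \sin{\left(t \right)}]:  B = -3
Solving: A = -2, B = -3.
Check against the point condition:
  u(0, 0) = -3  ⟹  B = -3  ✓
Hence u(x, t) = - 2 t x - 3 e^{- x}.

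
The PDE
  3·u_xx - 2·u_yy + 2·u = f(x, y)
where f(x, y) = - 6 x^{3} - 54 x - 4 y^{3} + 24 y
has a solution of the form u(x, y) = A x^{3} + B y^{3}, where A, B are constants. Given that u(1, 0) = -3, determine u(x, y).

Answer: u(x, y) = - 3 x^{3} - 2 y^{3}

Derivation:
Substitute the ansatz u = A x^{3} + B y^{3} into the left-hand side.
Derivatives of the ansatz:
  u_xx = 6 A x
  u_yy = 6 B y
Term by term:
  3·u_xx = 18 A x
  -2·u_yy = - 12 B y
  2·u = 2 A x^{3} + 2 B y^{3}
So the left-hand side equals
  2 A x^{3} + 18 A x + 2 B y^{3} - 12 B y
This must equal f(x, y) = - 6 x^{3} - 54 x - 4 y^{3} + 24 y identically.
Matching coefficients of the independent functions:
  [x]:  18 A = -54
  [x^{3}]:  2 A = -6
  [y]:  - 12 B = 24
  [y^{3}]:  2 B = -4
Solving: A = -3, B = -2.
Check against the point condition:
  u(1, 0) = -3  ⟹  A = -3  ✓
Hence u(x, y) = - 3 x^{3} - 2 y^{3}.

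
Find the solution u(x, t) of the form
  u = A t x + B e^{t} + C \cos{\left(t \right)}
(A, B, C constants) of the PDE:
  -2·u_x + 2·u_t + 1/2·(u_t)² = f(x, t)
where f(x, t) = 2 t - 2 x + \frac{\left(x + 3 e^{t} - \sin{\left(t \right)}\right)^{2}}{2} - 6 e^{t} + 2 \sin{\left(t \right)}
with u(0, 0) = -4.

Substitute the ansatz u = A t x + B e^{t} + C \cos{\left(t \right)} into the left-hand side.
Derivatives of the ansatz:
  u_x = A t
  u_t = A x + B e^{t} - C \sin{\left(t \right)}
Term by term:
  -2·u_x = - 2 A t
  2·u_t = 2 A x + 2 B e^{t} - 2 C \sin{\left(t \right)}
  1/2·(u_t)² = \frac{A^{2} x^{2}}{2} + A B x e^{t} - A C x \sin{\left(t \right)} + \frac{B^{2} e^{2 t}}{2} - B C e^{t} \sin{\left(t \right)} + \frac{C^{2} \sin^{2}{\left(t \right)}}{2}
So the left-hand side equals
  \frac{A^{2} x^{2}}{2} + A B x e^{t} - A C x \sin{\left(t \right)} - 2 A t + 2 A x + \frac{B^{2} e^{2 t}}{2} - B C e^{t} \sin{\left(t \right)} + 2 B e^{t} + \frac{C^{2} \sin^{2}{\left(t \right)}}{2} - 2 C \sin{\left(t \right)}
This must equal f(x, t) identically; expanded, f = 2 t + \frac{x^{2}}{2} + 3 x e^{t} - x \sin{\left(t \right)} - 2 x + \frac{9 e^{2 t}}{2} - 3 e^{t} \sin{\left(t \right)} - 6 e^{t} + \frac{\sin^{2}{\left(t \right)}}{2} + 2 \sin{\left(t \right)}.
Matching coefficients of the independent functions:
  [t]:  - 2 A = 2
  [x]:  2 A = -2
  [x^{2}]:  \frac{A^{2}}{2} = \frac{1}{2}
  [x e^{t}]:  A B = 3
  [x \sin{\left(t \right)}]:  - A C = -1
  [e^{t} \sin{\left(t \right)}]:  - B C = -3
  [e^{t}]:  2 B = -6
  [e^{2 t}]:  \frac{B^{2}}{2} = \frac{9}{2}
  [\sin{\left(t \right)}]:  - 2 C = 2
  [\sin^{2}{\left(t \right)}]:  \frac{C^{2}}{2} = \frac{1}{2}
Solving: A = -1, B = -3, C = -1.
Check against the point condition:
  u(0, 0) = -4  ⟹  B + C = -4  ✓
Hence u(x, t) = - t x - 3 e^{t} - \cos{\left(t \right)}.

Answer: u(x, t) = - t x - 3 e^{t} - \cos{\left(t \right)}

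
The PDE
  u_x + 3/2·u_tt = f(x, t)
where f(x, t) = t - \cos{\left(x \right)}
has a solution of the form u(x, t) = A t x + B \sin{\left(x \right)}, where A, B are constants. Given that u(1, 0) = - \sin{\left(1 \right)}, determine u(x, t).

Substitute the ansatz u = A t x + B \sin{\left(x \right)} into the left-hand side.
Derivatives of the ansatz:
  u_x = A t + B \cos{\left(x \right)}
  u_tt = 0
Term by term:
  u_x = A t + B \cos{\left(x \right)}
  3/2·u_tt = 0
So the left-hand side equals
  A t + B \cos{\left(x \right)}
This must equal f(x, t) = t - \cos{\left(x \right)} identically.
Matching coefficients of the independent functions:
  [t]:  A = 1
  [\cos{\left(x \right)}]:  B = -1
Solving: A = 1, B = -1.
Check against the point condition:
  u(1, 0) = - \sin{\left(1 \right)}  ⟹  B \sin{\left(1 \right)} = - \sin{\left(1 \right)}  ✓
Hence u(x, t) = t x - \sin{\left(x \right)}.

Answer: u(x, t) = t x - \sin{\left(x \right)}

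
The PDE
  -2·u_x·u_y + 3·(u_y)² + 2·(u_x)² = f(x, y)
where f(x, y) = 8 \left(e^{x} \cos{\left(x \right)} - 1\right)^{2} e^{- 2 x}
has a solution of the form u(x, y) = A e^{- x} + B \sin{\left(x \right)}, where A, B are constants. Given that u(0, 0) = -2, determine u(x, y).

Substitute the ansatz u = A e^{- x} + B \sin{\left(x \right)} into the left-hand side.
Derivatives of the ansatz:
  u_x = - A e^{- x} + B \cos{\left(x \right)}
  u_y = 0
Term by term:
  -2·u_x·u_y = 0
  3·(u_y)² = 0
  2·(u_x)² = 2 A^{2} e^{- 2 x} - 4 A B e^{- x} \cos{\left(x \right)} + 2 B^{2} \cos^{2}{\left(x \right)}
So the left-hand side equals
  2 A^{2} e^{- 2 x} - 4 A B e^{- x} \cos{\left(x \right)} + 2 B^{2} \cos^{2}{\left(x \right)}
This must equal f(x, y) identically; expanded, f = 8 \cos^{2}{\left(x \right)} - 16 e^{- x} \cos{\left(x \right)} + 8 e^{- 2 x}.
Matching coefficients of the independent functions:
  [e^{- x} \cos{\left(x \right)}]:  - 4 A B = -16
  [e^{- 2 x}]:  2 A^{2} = 8
  [\cos^{2}{\left(x \right)}]:  2 B^{2} = 8
These equations allow (A, B) = (-2, -2) or (2, 2).
Impose the point condition(s):
  u(0, 0) = -2  ⟹  A = -2
Only A = -2, B = -2 satisfies everything.
Hence u(x, y) = - 2 \sin{\left(x \right)} - 2 e^{- x}.

Answer: u(x, y) = - 2 \sin{\left(x \right)} - 2 e^{- x}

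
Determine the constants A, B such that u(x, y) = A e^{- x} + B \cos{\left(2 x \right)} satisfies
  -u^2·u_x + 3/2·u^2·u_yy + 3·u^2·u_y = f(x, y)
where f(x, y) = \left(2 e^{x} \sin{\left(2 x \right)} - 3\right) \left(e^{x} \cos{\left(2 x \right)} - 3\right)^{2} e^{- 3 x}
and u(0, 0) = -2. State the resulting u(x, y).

Answer: u(x, y) = \cos{\left(2 x \right)} - 3 e^{- x}

Derivation:
Substitute the ansatz u = A e^{- x} + B \cos{\left(2 x \right)} into the left-hand side.
Derivatives of the ansatz:
  u_x = - A e^{- x} - 2 B \sin{\left(2 x \right)}
  u_yy = 0
  u_y = 0
Term by term:
  -u^2·u_x = A^{3} e^{- 3 x} + 2 A^{2} B e^{- 2 x} \sin{\left(2 x \right)} + 2 A^{2} B e^{- 2 x} \cos{\left(2 x \right)} + 4 A B^{2} e^{- x} \sin{\left(2 x \right)} \cos{\left(2 x \right)} + A B^{2} e^{- x} \cos^{2}{\left(2 x \right)} + 2 B^{3} \sin{\left(2 x \right)} \cos^{2}{\left(2 x \right)}
  3/2·u^2·u_yy = 0
  3·u^2·u_y = 0
So the left-hand side equals
  A^{3} e^{- 3 x} + 2 A^{2} B e^{- 2 x} \sin{\left(2 x \right)} + 2 A^{2} B e^{- 2 x} \cos{\left(2 x \right)} + 4 A B^{2} e^{- x} \sin{\left(2 x \right)} \cos{\left(2 x \right)} + A B^{2} e^{- x} \cos^{2}{\left(2 x \right)} + 2 B^{3} \sin{\left(2 x \right)} \cos^{2}{\left(2 x \right)}
This must equal f(x, y) identically; expanded, f = 2 \sin{\left(2 x \right)} \cos^{2}{\left(2 x \right)} - 12 e^{- x} \sin{\left(2 x \right)} \cos{\left(2 x \right)} - 3 e^{- x} \cos^{2}{\left(2 x \right)} + 18 e^{- 2 x} \sin{\left(2 x \right)} + 18 e^{- 2 x} \cos{\left(2 x \right)} - 27 e^{- 3 x}.
Matching coefficients of the independent functions:
  [e^{- 2 x} \sin{\left(2 x \right)}, e^{- 2 x} \cos{\left(2 x \right)}]:  2 A^{2} B = 18
  [e^{- x} \cos^{2}{\left(2 x \right)}]:  A B^{2} = -3
  [\sin{\left(2 x \right)} \cos^{2}{\left(2 x \right)}]:  2 B^{3} = 2
  [e^{- x} \sin{\left(2 x \right)} \cos{\left(2 x \right)}]:  4 A B^{2} = -12
  [e^{- 3 x}]:  A^{3} = -27
Solving: A = -3, B = 1.
Check against the point condition:
  u(0, 0) = -2  ⟹  A + B = -2  ✓
Hence u(x, y) = \cos{\left(2 x \right)} - 3 e^{- x}.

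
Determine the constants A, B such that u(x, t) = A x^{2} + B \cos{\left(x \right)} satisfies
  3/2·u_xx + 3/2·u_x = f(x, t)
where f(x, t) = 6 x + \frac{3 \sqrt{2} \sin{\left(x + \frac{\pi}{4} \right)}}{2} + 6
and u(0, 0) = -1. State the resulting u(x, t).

Substitute the ansatz u = A x^{2} + B \cos{\left(x \right)} into the left-hand side.
Derivatives of the ansatz:
  u_xx = 2 A - B \cos{\left(x \right)}
  u_x = 2 A x - B \sin{\left(x \right)}
Term by term:
  3/2·u_xx = 3 A - \frac{3 B \cos{\left(x \right)}}{2}
  3/2·u_x = 3 A x - \frac{3 B \sin{\left(x \right)}}{2}
So the left-hand side equals
  3 A x + 3 A - \frac{3 B \sin{\left(x \right)}}{2} - \frac{3 B \cos{\left(x \right)}}{2}
This must equal f(x, t) identically; expanded, f = 6 x + \frac{3 \sin{\left(x \right)}}{2} + \frac{3 \cos{\left(x \right)}}{2} + 6.
Matching coefficients of the independent functions:
  [constant term, x]:  3 A = 6
  [\sin{\left(x \right)}, \cos{\left(x \right)}]:  - \frac{3 B}{2} = \frac{3}{2}
Solving: A = 2, B = -1.
Check against the point condition:
  u(0, 0) = -1  ⟹  B = -1  ✓
Hence u(x, t) = 2 x^{2} - \cos{\left(x \right)}.

Answer: u(x, t) = 2 x^{2} - \cos{\left(x \right)}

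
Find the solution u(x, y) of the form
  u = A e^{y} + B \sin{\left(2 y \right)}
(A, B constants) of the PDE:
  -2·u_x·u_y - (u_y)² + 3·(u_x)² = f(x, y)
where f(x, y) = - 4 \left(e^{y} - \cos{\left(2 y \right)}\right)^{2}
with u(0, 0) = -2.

Answer: u(x, y) = - 2 e^{y} + \sin{\left(2 y \right)}

Derivation:
Substitute the ansatz u = A e^{y} + B \sin{\left(2 y \right)} into the left-hand side.
Derivatives of the ansatz:
  u_x = 0
  u_y = A e^{y} + 2 B \cos{\left(2 y \right)}
Term by term:
  -2·u_x·u_y = 0
  -(u_y)² = - A^{2} e^{2 y} - 4 A B e^{y} \cos{\left(2 y \right)} - 4 B^{2} \cos^{2}{\left(2 y \right)}
  3·(u_x)² = 0
So the left-hand side equals
  - A^{2} e^{2 y} - 4 A B e^{y} \cos{\left(2 y \right)} - 4 B^{2} \cos^{2}{\left(2 y \right)}
This must equal f(x, y) identically; expanded, f = - 4 e^{2 y} + 8 e^{y} \cos{\left(2 y \right)} - 4 \cos^{2}{\left(2 y \right)}.
Matching coefficients of the independent functions:
  [e^{y} \cos{\left(2 y \right)}]:  - 4 A B = 8
  [e^{2 y}]:  - A^{2} = -4
  [\cos^{2}{\left(2 y \right)}]:  - 4 B^{2} = -4
These equations allow (A, B) = (-2, 1) or (2, -1).
Impose the point condition(s):
  u(0, 0) = -2  ⟹  A = -2
Only A = -2, B = 1 satisfies everything.
Hence u(x, y) = - 2 e^{y} + \sin{\left(2 y \right)}.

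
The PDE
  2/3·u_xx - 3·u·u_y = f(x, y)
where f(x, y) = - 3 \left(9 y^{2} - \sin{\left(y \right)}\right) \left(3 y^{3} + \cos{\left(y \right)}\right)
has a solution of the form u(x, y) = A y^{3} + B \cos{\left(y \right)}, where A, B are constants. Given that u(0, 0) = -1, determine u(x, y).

Substitute the ansatz u = A y^{3} + B \cos{\left(y \right)} into the left-hand side.
Derivatives of the ansatz:
  u_xx = 0
  u_y = 3 A y^{2} - B \sin{\left(y \right)}
Term by term:
  2/3·u_xx = 0
  -3·u·u_y = - 9 A^{2} y^{5} + 3 A B y^{3} \sin{\left(y \right)} - 9 A B y^{2} \cos{\left(y \right)} + 3 B^{2} \sin{\left(y \right)} \cos{\left(y \right)}
So the left-hand side equals
  - 9 A^{2} y^{5} + 3 A B y^{3} \sin{\left(y \right)} - 9 A B y^{2} \cos{\left(y \right)} + 3 B^{2} \sin{\left(y \right)} \cos{\left(y \right)}
This must equal f(x, y) identically; expanded, f = - 81 y^{5} + 9 y^{3} \sin{\left(y \right)} - 27 y^{2} \cos{\left(y \right)} + 3 \sin{\left(y \right)} \cos{\left(y \right)}.
Matching coefficients of the independent functions:
  [y^{5}]:  - 9 A^{2} = -81
  [y^{2} \cos{\left(y \right)}]:  - 9 A B = -27
  [y^{3} \sin{\left(y \right)}]:  3 A B = 9
  [\sin{\left(y \right)} \cos{\left(y \right)}]:  3 B^{2} = 3
These equations allow (A, B) = (-3, -1) or (3, 1).
Impose the point condition(s):
  u(0, 0) = -1  ⟹  B = -1
Only A = -3, B = -1 satisfies everything.
Hence u(x, y) = - 3 y^{3} - \cos{\left(y \right)}.

Answer: u(x, y) = - 3 y^{3} - \cos{\left(y \right)}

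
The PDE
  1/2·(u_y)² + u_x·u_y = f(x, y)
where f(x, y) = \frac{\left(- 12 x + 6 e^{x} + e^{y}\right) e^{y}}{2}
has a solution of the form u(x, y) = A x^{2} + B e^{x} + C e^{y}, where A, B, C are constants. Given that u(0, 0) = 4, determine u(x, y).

Substitute the ansatz u = A x^{2} + B e^{x} + C e^{y} into the left-hand side.
Derivatives of the ansatz:
  u_y = C e^{y}
  u_x = 2 A x + B e^{x}
Term by term:
  1/2·(u_y)² = \frac{C^{2} e^{2 y}}{2}
  u_x·u_y = 2 A C x e^{y} + B C e^{x} e^{y}
So the left-hand side equals
  2 A C x e^{y} + B C e^{x} e^{y} + \frac{C^{2} e^{2 y}}{2}
This must equal f(x, y) identically; expanded, f = - 6 x e^{y} + 3 e^{x} e^{y} + \frac{e^{2 y}}{2}.
Matching coefficients of the independent functions:
  [x e^{y}]:  2 A C = -6
  [e^{x} e^{y}]:  B C = 3
  [e^{2 y}]:  \frac{C^{2}}{2} = \frac{1}{2}
These equations allow (A, B, C) = (-3, 3, 1) or (3, -3, -1).
Impose the point condition(s):
  u(0, 0) = 4  ⟹  B + C = 4
Only A = -3, B = 3, C = 1 satisfies everything.
Hence u(x, y) = - 3 x^{2} + 3 e^{x} + e^{y}.

Answer: u(x, y) = - 3 x^{2} + 3 e^{x} + e^{y}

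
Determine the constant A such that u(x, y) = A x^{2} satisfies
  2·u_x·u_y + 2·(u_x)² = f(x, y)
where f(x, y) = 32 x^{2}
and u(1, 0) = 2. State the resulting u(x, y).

Answer: u(x, y) = 2 x^{2}

Derivation:
Substitute the ansatz u = A x^{2} into the left-hand side.
Derivatives of the ansatz:
  u_x = 2 A x
  u_y = 0
Term by term:
  2·u_x·u_y = 0
  2·(u_x)² = 8 A^{2} x^{2}
So the left-hand side equals
  8 A^{2} x^{2}
This must equal f(x, y) = 32 x^{2} identically.
Matching coefficients of the independent functions:
  [x^{2}]:  8 A^{2} = 32
These equations allow (A) = (-2) or (2).
Impose the point condition(s):
  u(1, 0) = 2  ⟹  A = 2
Only A = 2 satisfies everything.
Hence u(x, y) = 2 x^{2}.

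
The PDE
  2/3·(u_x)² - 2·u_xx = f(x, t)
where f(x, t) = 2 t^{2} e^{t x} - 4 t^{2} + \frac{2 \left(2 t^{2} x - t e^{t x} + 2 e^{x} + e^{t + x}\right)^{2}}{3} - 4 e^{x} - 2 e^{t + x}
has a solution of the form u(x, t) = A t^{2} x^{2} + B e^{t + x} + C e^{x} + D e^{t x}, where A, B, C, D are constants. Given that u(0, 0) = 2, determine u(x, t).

Substitute the ansatz u = A t^{2} x^{2} + B e^{t + x} + C e^{x} + D e^{t x} into the left-hand side.
Derivatives of the ansatz:
  u_x = 2 A t^{2} x + B e^{t} e^{x} + C e^{x} + D t e^{t x}
  u_xx = 2 A t^{2} + B e^{t} e^{x} + C e^{x} + D t^{2} e^{t x}
Term by term:
  2/3·(u_x)² = \frac{8 A^{2} t^{4} x^{2}}{3} + \frac{8 A B t^{2} x e^{t} e^{x}}{3} + \frac{8 A C t^{2} x e^{x}}{3} + \frac{8 A D t^{3} x e^{t x}}{3} + \frac{2 B^{2} e^{2 t} e^{2 x}}{3} + \frac{4 B C e^{t} e^{2 x}}{3} + \frac{4 B D t e^{t} e^{x} e^{t x}}{3} + \frac{2 C^{2} e^{2 x}}{3} + \frac{4 C D t e^{x} e^{t x}}{3} + \frac{2 D^{2} t^{2} e^{2 t x}}{3}
  -2·u_xx = - 4 A t^{2} - 2 B e^{t} e^{x} - 2 C e^{x} - 2 D t^{2} e^{t x}
So the left-hand side equals
  \frac{8 A^{2} t^{4} x^{2}}{3} + \frac{8 A B t^{2} x e^{t} e^{x}}{3} + \frac{8 A C t^{2} x e^{x}}{3} + \frac{8 A D t^{3} x e^{t x}}{3} - 4 A t^{2} + \frac{2 B^{2} e^{2 t} e^{2 x}}{3} + \frac{4 B C e^{t} e^{2 x}}{3} + \frac{4 B D t e^{t} e^{x} e^{t x}}{3} - 2 B e^{t} e^{x} + \frac{2 C^{2} e^{2 x}}{3} + \frac{4 C D t e^{x} e^{t x}}{3} - 2 C e^{x} + \frac{2 D^{2} t^{2} e^{2 t x}}{3} - 2 D t^{2} e^{t x}
This must equal f(x, t) identically; expanded, f = \frac{8 t^{4} x^{2}}{3} - \frac{8 t^{3} x e^{t x}}{3} + \frac{8 t^{2} x e^{t} e^{x}}{3} + \frac{16 t^{2} x e^{x}}{3} + \frac{2 t^{2} e^{2 t x}}{3} + 2 t^{2} e^{t x} - 4 t^{2} - \frac{4 t e^{t} e^{x} e^{t x}}{3} - \frac{8 t e^{x} e^{t x}}{3} + \frac{2 e^{2 t} e^{2 x}}{3} + \frac{8 e^{t} e^{2 x}}{3} - 2 e^{t} e^{x} + \frac{8 e^{2 x}}{3} - 4 e^{x}.
Matching coefficients of the independent functions:
  [t^{2}]:  - 4 A = -4
  [t^{2} e^{t x}]:  - 2 D = 2
  [t^{2} e^{2 t x}]:  \frac{2 D^{2}}{3} = \frac{2}{3}
  [t^{4} x^{2}]:  \frac{8 A^{2}}{3} = \frac{8}{3}
  [e^{t} e^{x}]:  - 2 B = -2
  [e^{t} e^{2 x}]:  \frac{4 B C}{3} = \frac{8}{3}
  [e^{2 t} e^{2 x}]:  \frac{2 B^{2}}{3} = \frac{2}{3}
  [t e^{x} e^{t x}]:  \frac{4 C D}{3} = - \frac{8}{3}
  [t^{2} x e^{x}]:  \frac{8 A C}{3} = \frac{16}{3}
  [t^{3} x e^{t x}]:  \frac{8 A D}{3} = - \frac{8}{3}
  [t e^{t} e^{x} e^{t x}]:  \frac{4 B D}{3} = - \frac{4}{3}
  [t^{2} x e^{t} e^{x}]:  \frac{8 A B}{3} = \frac{8}{3}
  [e^{x}]:  - 2 C = -4
  [e^{2 x}]:  \frac{2 C^{2}}{3} = \frac{8}{3}
Solving: A = 1, B = 1, C = 2, D = -1.
Check against the point condition:
  u(0, 0) = 2  ⟹  B + C + D = 2  ✓
Hence u(x, t) = t^{2} x^{2} + 2 e^{x} - e^{t x} + e^{t + x}.

Answer: u(x, t) = t^{2} x^{2} + 2 e^{x} - e^{t x} + e^{t + x}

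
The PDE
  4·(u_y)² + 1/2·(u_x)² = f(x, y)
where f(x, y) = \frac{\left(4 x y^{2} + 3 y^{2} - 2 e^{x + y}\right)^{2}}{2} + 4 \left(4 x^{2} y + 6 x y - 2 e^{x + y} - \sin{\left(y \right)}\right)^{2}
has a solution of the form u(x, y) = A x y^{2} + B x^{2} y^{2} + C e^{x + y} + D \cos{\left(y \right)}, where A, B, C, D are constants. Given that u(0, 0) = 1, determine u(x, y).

Substitute the ansatz u = A x y^{2} + B x^{2} y^{2} + C e^{x + y} + D \cos{\left(y \right)} into the left-hand side.
Derivatives of the ansatz:
  u_y = 2 A x y + 2 B x^{2} y + C e^{x} e^{y} - D \sin{\left(y \right)}
  u_x = A y^{2} + 2 B x y^{2} + C e^{x} e^{y}
Term by term:
  4·(u_y)² = 16 A^{2} x^{2} y^{2} + 32 A B x^{3} y^{2} + 16 A C x y e^{x} e^{y} - 16 A D x y \sin{\left(y \right)} + 16 B^{2} x^{4} y^{2} + 16 B C x^{2} y e^{x} e^{y} - 16 B D x^{2} y \sin{\left(y \right)} + 4 C^{2} e^{2 x} e^{2 y} - 8 C D e^{x} e^{y} \sin{\left(y \right)} + 4 D^{2} \sin^{2}{\left(y \right)}
  1/2·(u_x)² = \frac{A^{2} y^{4}}{2} + 2 A B x y^{4} + A C y^{2} e^{x} e^{y} + 2 B^{2} x^{2} y^{4} + 2 B C x y^{2} e^{x} e^{y} + \frac{C^{2} e^{2 x} e^{2 y}}{2}
So the left-hand side equals
  16 A^{2} x^{2} y^{2} + \frac{A^{2} y^{4}}{2} + 32 A B x^{3} y^{2} + 2 A B x y^{4} + 16 A C x y e^{x} e^{y} + A C y^{2} e^{x} e^{y} - 16 A D x y \sin{\left(y \right)} + 16 B^{2} x^{4} y^{2} + 2 B^{2} x^{2} y^{4} + 16 B C x^{2} y e^{x} e^{y} + 2 B C x y^{2} e^{x} e^{y} - 16 B D x^{2} y \sin{\left(y \right)} + \frac{9 C^{2} e^{2 x} e^{2 y}}{2} - 8 C D e^{x} e^{y} \sin{\left(y \right)} + 4 D^{2} \sin^{2}{\left(y \right)}
This must equal f(x, y) identically; expanded, f = 64 x^{4} y^{2} + 192 x^{3} y^{2} + 8 x^{2} y^{4} + 144 x^{2} y^{2} - 64 x^{2} y e^{x} e^{y} - 32 x^{2} y \sin{\left(y \right)} + 12 x y^{4} - 8 x y^{2} e^{x} e^{y} - 96 x y e^{x} e^{y} - 48 x y \sin{\left(y \right)} + \frac{9 y^{4}}{2} - 6 y^{2} e^{x} e^{y} + 18 e^{2 x} e^{2 y} + 16 e^{x} e^{y} \sin{\left(y \right)} + 4 \sin^{2}{\left(y \right)}.
Matching coefficients of the independent functions:
(each divided by its leading coefficient; functions giving the same equation are listed together)
  [y^{4}, x^{2} y^{2}]:  A^{2} - 9 = 0
  [x y^{4}, x^{3} y^{2}]:  A B - 6 = 0
  [x^{2} y^{4}, x^{4} y^{2}]:  B^{2} - 4 = 0
  [e^{2 x} e^{2 y}]:  C^{2} - 4 = 0
  [x y \sin{\left(y \right)}]:  A D - 3 = 0
  [x^{2} y \sin{\left(y \right)}]:  B D - 2 = 0
  [y^{2} e^{x} e^{y}, x y e^{x} e^{y}]:  A C + 6 = 0
  [e^{x} e^{y} \sin{\left(y \right)}]:  C D + 2 = 0
  [x y^{2} e^{x} e^{y}, x^{2} y e^{x} e^{y}]:  B C + 4 = 0
  [\sin^{2}{\left(y \right)}]:  D^{2} - 1 = 0
These equations allow (A, B, C, D) = (-3, -2, 2, -1) or (3, 2, -2, 1).
Impose the point condition(s):
  u(0, 0) = 1  ⟹  C + D = 1
Only A = -3, B = -2, C = 2, D = -1 satisfies everything.
Hence u(x, y) = - 2 x^{2} y^{2} - 3 x y^{2} + 2 e^{x + y} - \cos{\left(y \right)}.

Answer: u(x, y) = - 2 x^{2} y^{2} - 3 x y^{2} + 2 e^{x + y} - \cos{\left(y \right)}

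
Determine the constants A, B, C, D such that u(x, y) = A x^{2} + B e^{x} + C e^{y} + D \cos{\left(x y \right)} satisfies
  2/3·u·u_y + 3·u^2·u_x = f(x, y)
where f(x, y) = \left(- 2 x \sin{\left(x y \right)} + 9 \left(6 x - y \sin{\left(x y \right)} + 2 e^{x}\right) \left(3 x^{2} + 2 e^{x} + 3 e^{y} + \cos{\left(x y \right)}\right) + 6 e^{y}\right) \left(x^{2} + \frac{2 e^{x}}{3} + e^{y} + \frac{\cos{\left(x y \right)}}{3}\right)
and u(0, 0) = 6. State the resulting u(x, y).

Answer: u(x, y) = 3 x^{2} + 2 e^{x} + 3 e^{y} + \cos{\left(x y \right)}

Derivation:
Substitute the ansatz u = A x^{2} + B e^{x} + C e^{y} + D \cos{\left(x y \right)} into the left-hand side.
Derivatives of the ansatz:
  u_y = C e^{y} - D x \sin{\left(x y \right)}
  u_x = 2 A x + B e^{x} - D y \sin{\left(x y \right)}
Term by term:
  2/3·u·u_y = \frac{2 A C x^{2} e^{y}}{3} - \frac{2 A D x^{3} \sin{\left(x y \right)}}{3} + \frac{2 B C e^{x} e^{y}}{3} - \frac{2 B D x e^{x} \sin{\left(x y \right)}}{3} + \frac{2 C^{2} e^{2 y}}{3} - \frac{2 C D x e^{y} \sin{\left(x y \right)}}{3} + \frac{2 C D e^{y} \cos{\left(x y \right)}}{3} - \frac{2 D^{2} x \sin{\left(x y \right)} \cos{\left(x y \right)}}{3}
  3·u^2·u_x = 6 A^{3} x^{5} + 3 A^{2} B x^{4} e^{x} + 12 A^{2} B x^{3} e^{x} + 12 A^{2} C x^{3} e^{y} - 3 A^{2} D x^{4} y \sin{\left(x y \right)} + 12 A^{2} D x^{3} \cos{\left(x y \right)} + 6 A B^{2} x^{2} e^{2 x} + 6 A B^{2} x e^{2 x} + 6 A B C x^{2} e^{x} e^{y} + 12 A B C x e^{x} e^{y} - 6 A B D x^{2} y e^{x} \sin{\left(x y \right)} + 6 A B D x^{2} e^{x} \cos{\left(x y \right)} + 12 A B D x e^{x} \cos{\left(x y \right)} + 6 A C^{2} x e^{2 y} - 6 A C D x^{2} y e^{y} \sin{\left(x y \right)} + 12 A C D x e^{y} \cos{\left(x y \right)} - 6 A D^{2} x^{2} y \sin{\left(x y \right)} \cos{\left(x y \right)} + 6 A D^{2} x \cos^{2}{\left(x y \right)} + 3 B^{3} e^{3 x} + 6 B^{2} C e^{2 x} e^{y} - 3 B^{2} D y e^{2 x} \sin{\left(x y \right)} + 6 B^{2} D e^{2 x} \cos{\left(x y \right)} + 3 B C^{2} e^{x} e^{2 y} - 6 B C D y e^{x} e^{y} \sin{\left(x y \right)} + 6 B C D e^{x} e^{y} \cos{\left(x y \right)} - 6 B D^{2} y e^{x} \sin{\left(x y \right)} \cos{\left(x y \right)} + 3 B D^{2} e^{x} \cos^{2}{\left(x y \right)} - 3 C^{2} D y e^{2 y} \sin{\left(x y \right)} - 6 C D^{2} y e^{y} \sin{\left(x y \right)} \cos{\left(x y \right)} - 3 D^{3} y \sin{\left(x y \right)} \cos^{2}{\left(x y \right)}
Sum these and collect like terms in the independent variables.
This must equal f(x, y) identically; expanded, f = 162 x^{5} - 27 x^{4} y \sin{\left(x y \right)} + 54 x^{4} e^{x} + 216 x^{3} e^{x} + 324 x^{3} e^{y} - 2 x^{3} \sin{\left(x y \right)} + 108 x^{3} \cos{\left(x y \right)} - 36 x^{2} y e^{x} \sin{\left(x y \right)} - 54 x^{2} y e^{y} \sin{\left(x y \right)} - 18 x^{2} y \sin{\left(x y \right)} \cos{\left(x y \right)} + 72 x^{2} e^{2 x} + 108 x^{2} e^{x} e^{y} + 36 x^{2} e^{x} \cos{\left(x y \right)} + 6 x^{2} e^{y} + 72 x e^{2 x} + 216 x e^{x} e^{y} - \frac{4 x e^{x} \sin{\left(x y \right)}}{3} + 72 x e^{x} \cos{\left(x y \right)} + 162 x e^{2 y} - 2 x e^{y} \sin{\left(x y \right)} + 108 x e^{y} \cos{\left(x y \right)} - \frac{2 x \sin{\left(x y \right)} \cos{\left(x y \right)}}{3} + 18 x \cos^{2}{\left(x y \right)} - 12 y e^{2 x} \sin{\left(x y \right)} - 36 y e^{x} e^{y} \sin{\left(x y \right)} - 12 y e^{x} \sin{\left(x y \right)} \cos{\left(x y \right)} - 27 y e^{2 y} \sin{\left(x y \right)} - 18 y e^{y} \sin{\left(x y \right)} \cos{\left(x y \right)} - 3 y \sin{\left(x y \right)} \cos^{2}{\left(x y \right)} + 24 e^{3 x} + 72 e^{2 x} e^{y} + 24 e^{2 x} \cos{\left(x y \right)} + 54 e^{x} e^{2 y} + 36 e^{x} e^{y} \cos{\left(x y \right)} + 4 e^{x} e^{y} + 6 e^{x} \cos^{2}{\left(x y \right)} + 6 e^{2 y} + 2 e^{y} \cos{\left(x y \right)}.
Matching coefficients of the independent functions:
(each divided by its leading coefficient; functions giving the same equation are listed together)
  [x^{5}]:  A^{3} - 27 = 0
  [x e^{2 x}, x^{2} e^{2 x}]:  A B^{2} - 12 = 0
  [x e^{2 y}]:  A C^{2} - 27 = 0
  [x \cos^{2}{\left(x y \right)}, x^{2} y \sin{\left(x y \right)} \cos{\left(x y \right)}]:  A D^{2} - 3 = 0
  [x^{2} e^{y}]:  A C - 9 = 0
  [x^{3} e^{x}, x^{4} e^{x}]:  A^{2} B - 18 = 0
  [x^{3} e^{y}]:  A^{2} C - 27 = 0
  [x^{3} \sin{\left(x y \right)}]:  A D - 3 = 0
  [x^{3} \cos{\left(x y \right)}, x^{4} y \sin{\left(x y \right)}]:  A^{2} D - 9 = 0
  [e^{x} e^{y}]:  B C - 6 = 0
  [e^{x} e^{2 y}]:  B C^{2} - 18 = 0
  [e^{x} \cos^{2}{\left(x y \right)}, y e^{x} \sin{\left(x y \right)} \cos{\left(x y \right)}]:  B D^{2} - 2 = 0
  [e^{2 x} e^{y}]:  B^{2} C - 12 = 0
  [e^{2 x} \cos{\left(x y \right)}, y e^{2 x} \sin{\left(x y \right)}]:  B^{2} D - 4 = 0
  [e^{y} \cos{\left(x y \right)}, x e^{y} \sin{\left(x y \right)}]:  C D - 3 = 0
  [x e^{x} e^{y}, x^{2} e^{x} e^{y}]:  A B C - 18 = 0
  [x e^{x} \sin{\left(x y \right)}]:  B D - 2 = 0
  [x e^{x} \cos{\left(x y \right)}, x^{2} e^{x} \cos{\left(x y \right)}, x^{2} y e^{x} \sin{\left(x y \right)}]:  A B D - 6 = 0
  [x e^{y} \cos{\left(x y \right)}, x^{2} y e^{y} \sin{\left(x y \right)}]:  A C D - 9 = 0
  [x \sin{\left(x y \right)} \cos{\left(x y \right)}]:  D^{2} - 1 = 0
  [y e^{2 y} \sin{\left(x y \right)}]:  C^{2} D - 9 = 0
  [y \sin{\left(x y \right)} \cos^{2}{\left(x y \right)}]:  D^{3} - 1 = 0
  [e^{x} e^{y} \cos{\left(x y \right)}, y e^{x} e^{y} \sin{\left(x y \right)}]:  B C D - 6 = 0
  [y e^{y} \sin{\left(x y \right)} \cos{\left(x y \right)}]:  C D^{2} - 3 = 0
  [e^{3 x}]:  B^{3} - 8 = 0
  [e^{2 y}]:  C^{2} - 9 = 0
These equations do not fix every constant; impose the point condition(s):
  u(0, 0) = 6  ⟹  B + C + D = 6
Solving the combined system: A = 3, B = 2, C = 3, D = 1.
Hence u(x, y) = 3 x^{2} + 2 e^{x} + 3 e^{y} + \cos{\left(x y \right)}.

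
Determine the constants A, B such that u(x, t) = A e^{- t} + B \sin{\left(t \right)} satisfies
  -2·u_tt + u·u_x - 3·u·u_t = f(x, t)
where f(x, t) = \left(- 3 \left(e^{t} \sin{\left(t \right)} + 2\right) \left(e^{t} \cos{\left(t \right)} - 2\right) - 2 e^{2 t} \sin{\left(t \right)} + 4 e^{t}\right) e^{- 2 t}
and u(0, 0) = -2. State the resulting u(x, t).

Substitute the ansatz u = A e^{- t} + B \sin{\left(t \right)} into the left-hand side.
Derivatives of the ansatz:
  u_tt = A e^{- t} - B \sin{\left(t \right)}
  u_x = 0
  u_t = - A e^{- t} + B \cos{\left(t \right)}
Term by term:
  -2·u_tt = - 2 A e^{- t} + 2 B \sin{\left(t \right)}
  u·u_x = 0
  -3·u·u_t = 3 A^{2} e^{- 2 t} + 3 A B e^{- t} \sin{\left(t \right)} - 3 A B e^{- t} \cos{\left(t \right)} - 3 B^{2} \sin{\left(t \right)} \cos{\left(t \right)}
So the left-hand side equals
  3 A^{2} e^{- 2 t} + 3 A B e^{- t} \sin{\left(t \right)} - 3 A B e^{- t} \cos{\left(t \right)} - 2 A e^{- t} - 3 B^{2} \sin{\left(t \right)} \cos{\left(t \right)} + 2 B \sin{\left(t \right)}
This must equal f(x, t) identically; expanded, f = - 3 \sin{\left(t \right)} \cos{\left(t \right)} - 2 \sin{\left(t \right)} + 6 e^{- t} \sin{\left(t \right)} - 6 e^{- t} \cos{\left(t \right)} + 4 e^{- t} + 12 e^{- 2 t}.
Matching coefficients of the independent functions:
  [e^{- t} \sin{\left(t \right)}]:  3 A B = 6
  [e^{- t} \cos{\left(t \right)}]:  - 3 A B = -6
  [\sin{\left(t \right)} \cos{\left(t \right)}]:  - 3 B^{2} = -3
  [e^{- 2 t}]:  3 A^{2} = 12
  [e^{- t}]:  - 2 A = 4
  [\sin{\left(t \right)}]:  2 B = -2
Solving: A = -2, B = -1.
Check against the point condition:
  u(0, 0) = -2  ⟹  A = -2  ✓
Hence u(x, t) = - \sin{\left(t \right)} - 2 e^{- t}.

Answer: u(x, t) = - \sin{\left(t \right)} - 2 e^{- t}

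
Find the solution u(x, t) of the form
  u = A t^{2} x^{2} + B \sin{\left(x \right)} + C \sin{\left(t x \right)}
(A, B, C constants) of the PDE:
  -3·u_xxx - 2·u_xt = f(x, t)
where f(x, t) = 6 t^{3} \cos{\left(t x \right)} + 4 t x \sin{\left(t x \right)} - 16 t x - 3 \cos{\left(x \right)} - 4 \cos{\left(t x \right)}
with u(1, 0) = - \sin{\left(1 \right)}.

Substitute the ansatz u = A t^{2} x^{2} + B \sin{\left(x \right)} + C \sin{\left(t x \right)} into the left-hand side.
Derivatives of the ansatz:
  u_xxx = - B \cos{\left(x \right)} - C t^{3} \cos{\left(t x \right)}
  u_xt = 4 A t x - C t x \sin{\left(t x \right)} + C \cos{\left(t x \right)}
Term by term:
  -3·u_xxx = 3 B \cos{\left(x \right)} + 3 C t^{3} \cos{\left(t x \right)}
  -2·u_xt = - 8 A t x + 2 C t x \sin{\left(t x \right)} - 2 C \cos{\left(t x \right)}
So the left-hand side equals
  - 8 A t x + 3 B \cos{\left(x \right)} + 3 C t^{3} \cos{\left(t x \right)} + 2 C t x \sin{\left(t x \right)} - 2 C \cos{\left(t x \right)}
This must equal f(x, t) = 6 t^{3} \cos{\left(t x \right)} + 4 t x \sin{\left(t x \right)} - 16 t x - 3 \cos{\left(x \right)} - 4 \cos{\left(t x \right)} identically.
Matching coefficients of the independent functions:
  [t x]:  - 8 A = -16
  [t^{3} \cos{\left(t x \right)}]:  3 C = 6
  [t x \sin{\left(t x \right)}]:  2 C = 4
  [\cos{\left(x \right)}]:  3 B = -3
  [\cos{\left(t x \right)}]:  - 2 C = -4
Solving: A = 2, B = -1, C = 2.
Check against the point condition:
  u(1, 0) = - \sin{\left(1 \right)}  ⟹  B \sin{\left(1 \right)} = - \sin{\left(1 \right)}  ✓
Hence u(x, t) = 2 t^{2} x^{2} - \sin{\left(x \right)} + 2 \sin{\left(t x \right)}.

Answer: u(x, t) = 2 t^{2} x^{2} - \sin{\left(x \right)} + 2 \sin{\left(t x \right)}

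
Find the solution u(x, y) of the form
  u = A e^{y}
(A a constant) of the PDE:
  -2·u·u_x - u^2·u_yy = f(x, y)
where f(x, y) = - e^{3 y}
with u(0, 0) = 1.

Answer: u(x, y) = e^{y}

Derivation:
Substitute the ansatz u = A e^{y} into the left-hand side.
Derivatives of the ansatz:
  u_x = 0
  u_yy = A e^{y}
Term by term:
  -2·u·u_x = 0
  -u^2·u_yy = - A^{3} e^{3 y}
So the left-hand side equals
  - A^{3} e^{3 y}
This must equal f(x, y) = - e^{3 y} identically.
Matching coefficients of the independent functions:
  [e^{3 y}]:  - A^{3} = -1
Solving: A = 1.
Check against the point condition:
  u(0, 0) = 1  ⟹  A = 1  ✓
Hence u(x, y) = e^{y}.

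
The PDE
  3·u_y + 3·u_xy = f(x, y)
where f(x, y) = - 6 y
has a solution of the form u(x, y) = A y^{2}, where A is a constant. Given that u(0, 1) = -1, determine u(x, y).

Answer: u(x, y) = - y^{2}

Derivation:
Substitute the ansatz u = A y^{2} into the left-hand side.
Derivatives of the ansatz:
  u_y = 2 A y
  u_xy = 0
Term by term:
  3·u_y = 6 A y
  3·u_xy = 0
So the left-hand side equals
  6 A y
This must equal f(x, y) = - 6 y identically.
Matching coefficients of the independent functions:
  [y]:  6 A = -6
Solving: A = -1.
Check against the point condition:
  u(0, 1) = -1  ⟹  A = -1  ✓
Hence u(x, y) = - y^{2}.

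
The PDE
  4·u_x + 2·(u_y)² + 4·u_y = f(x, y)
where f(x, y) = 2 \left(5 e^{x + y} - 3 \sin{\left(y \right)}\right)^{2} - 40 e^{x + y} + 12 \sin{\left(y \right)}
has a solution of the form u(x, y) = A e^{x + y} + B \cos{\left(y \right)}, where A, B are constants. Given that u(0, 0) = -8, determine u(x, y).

Substitute the ansatz u = A e^{x + y} + B \cos{\left(y \right)} into the left-hand side.
Derivatives of the ansatz:
  u_x = A e^{x} e^{y}
  u_y = A e^{x} e^{y} - B \sin{\left(y \right)}
Term by term:
  4·u_x = 4 A e^{x} e^{y}
  2·(u_y)² = 2 A^{2} e^{2 x} e^{2 y} - 4 A B e^{x} e^{y} \sin{\left(y \right)} + 2 B^{2} \sin^{2}{\left(y \right)}
  4·u_y = 4 A e^{x} e^{y} - 4 B \sin{\left(y \right)}
So the left-hand side equals
  2 A^{2} e^{2 x} e^{2 y} - 4 A B e^{x} e^{y} \sin{\left(y \right)} + 8 A e^{x} e^{y} + 2 B^{2} \sin^{2}{\left(y \right)} - 4 B \sin{\left(y \right)}
This must equal f(x, y) identically; expanded, f = 50 e^{2 x} e^{2 y} - 60 e^{x} e^{y} \sin{\left(y \right)} - 40 e^{x} e^{y} + 18 \sin^{2}{\left(y \right)} + 12 \sin{\left(y \right)}.
Matching coefficients of the independent functions:
  [e^{x} e^{y}]:  8 A = -40
  [e^{2 x} e^{2 y}]:  2 A^{2} = 50
  [e^{x} e^{y} \sin{\left(y \right)}]:  - 4 A B = -60
  [\sin{\left(y \right)}]:  - 4 B = 12
  [\sin^{2}{\left(y \right)}]:  2 B^{2} = 18
Solving: A = -5, B = -3.
Check against the point condition:
  u(0, 0) = -8  ⟹  A + B = -8  ✓
Hence u(x, y) = - 5 e^{x + y} - 3 \cos{\left(y \right)}.

Answer: u(x, y) = - 5 e^{x + y} - 3 \cos{\left(y \right)}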